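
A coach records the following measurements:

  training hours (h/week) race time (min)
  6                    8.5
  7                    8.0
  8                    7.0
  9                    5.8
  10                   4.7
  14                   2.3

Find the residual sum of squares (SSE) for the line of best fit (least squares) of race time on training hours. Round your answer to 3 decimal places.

0.573

n = 6, Σx = 54, Σy = 36.3, Σxy = 294.4, Σx² = 526, Σy² = 246.27
Sxx = Σx² − (Σx)²/n = 526 − 486 = 40
Sxy = Σxy − (Σx)(Σy)/n = 294.4 − 326.7 = -32.3
Syy = Σy² − (Σy)²/n = 246.27 − 219.615 = 26.655
b = Sxy/Sxx = -32.3/40 = -0.8075
SSE = Syy − b·Sxy = 26.655 − (-0.8075)·(-32.3) = 0.57275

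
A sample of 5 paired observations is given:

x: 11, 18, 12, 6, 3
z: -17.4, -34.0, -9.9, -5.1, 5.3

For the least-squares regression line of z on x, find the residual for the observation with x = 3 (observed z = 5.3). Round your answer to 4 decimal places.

n = 5, Σx = 50, Σy = -61.1, Σxy = -936.9, Σx² = 634
Sxx = Σx² − (Σx)²/n = 634 − 500 = 134
Sxy = Σxy − (Σx)(Σy)/n = -936.9 − (-611) = -325.9
b = Sxy/Sxx = -325.9/134 = -2.432090
a = ȳ − b·x̄ = -12.22 − (-2.432090)·10 = 12.100896
ŷ(3) = 12.100896 + (-2.432090)·3 = 4.804627
residual = y − ŷ = 5.3 − 4.804627 = 0.495373

0.4954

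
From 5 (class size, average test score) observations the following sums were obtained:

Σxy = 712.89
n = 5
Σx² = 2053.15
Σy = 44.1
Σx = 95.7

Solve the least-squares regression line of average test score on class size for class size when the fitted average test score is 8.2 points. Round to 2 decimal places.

20.19

Sxx = Σx² − (Σx)²/n = 2053.15 − 1831.698 = 221.452
Sxy = Σxy − (Σx)(Σy)/n = 712.89 − 844.074 = -131.184
b = Sxy/Sxx = -131.184/221.452 = -0.592381
a = ȳ − b·x̄ = 8.82 − (-0.592381)·19.14 = 20.158176
Set a + b·x = 8.2: x = (8.2 − 20.158176) / (-0.592381) = 20.186623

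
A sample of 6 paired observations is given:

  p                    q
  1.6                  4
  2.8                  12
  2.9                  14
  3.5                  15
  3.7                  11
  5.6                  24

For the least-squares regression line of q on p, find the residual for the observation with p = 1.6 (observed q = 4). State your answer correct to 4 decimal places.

n = 6, Σx = 20.1, Σy = 80, Σxy = 308.2, Σx² = 76.11
Sxx = Σx² − (Σx)²/n = 76.11 − 67.335 = 8.775
Sxy = Σxy − (Σx)(Σy)/n = 308.2 − 268 = 40.2
b = Sxy/Sxx = 40.2/8.775 = 4.581197
a = ȳ − b·x̄ = 13.333333 − 4.581197·3.35 = -2.013675
ŷ(1.6) = -2.013675 + 4.581197·1.6 = 5.316239
residual = y − ŷ = 4 − 5.316239 = -1.316239

-1.3162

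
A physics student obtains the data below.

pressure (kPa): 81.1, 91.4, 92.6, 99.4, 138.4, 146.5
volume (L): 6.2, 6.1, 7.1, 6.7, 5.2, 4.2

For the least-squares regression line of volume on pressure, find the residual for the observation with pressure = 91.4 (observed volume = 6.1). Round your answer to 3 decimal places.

n = 6, Σx = 649.4, Σy = 35.5, Σxy = 3718.78, Σx² = 74003.1
Sxx = Σx² − (Σx)²/n = 74003.1 − 70286.726667 = 3716.373333
Sxy = Σxy − (Σx)(Σy)/n = 3718.78 − 3842.283333 = -123.503333
b = Sxy/Sxx = -123.503333/3716.373333 = -0.033232
a = ȳ − b·x̄ = 5.916667 − (-0.033232)·108.233333 = 9.513501
ŷ(91.4) = 9.513501 + (-0.033232)·91.4 = 6.476076
residual = y − ŷ = 6.1 − 6.476076 = -0.376076

-0.376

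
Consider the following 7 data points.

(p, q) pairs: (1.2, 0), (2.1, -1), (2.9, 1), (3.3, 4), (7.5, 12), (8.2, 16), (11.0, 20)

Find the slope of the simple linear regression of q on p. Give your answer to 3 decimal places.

n = 7, Σx = 36.2, Σy = 52, Σxy = 455.2, Σx² = 269.64
Sxx = Σx² − (Σx)²/n = 269.64 − 187.205714 = 82.434286
Sxy = Σxy − (Σx)(Σy)/n = 455.2 − 268.914286 = 186.285714
b = Sxy/Sxx = 186.285714/82.434286 = 2.259809

2.260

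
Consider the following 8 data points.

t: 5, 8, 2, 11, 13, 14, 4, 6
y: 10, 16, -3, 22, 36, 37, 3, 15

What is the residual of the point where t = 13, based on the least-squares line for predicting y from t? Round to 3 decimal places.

2.623

n = 8, Σx = 63, Σy = 136, Σxy = 1502, Σx² = 631
Sxx = Σx² − (Σx)²/n = 631 − 496.125 = 134.875
Sxy = Σxy − (Σx)(Σy)/n = 1502 − 1071 = 431
b = Sxy/Sxx = 431/134.875 = 3.195551
a = ȳ − b·x̄ = 17 − 3.195551·7.875 = -8.164968
ŷ(13) = -8.164968 + 3.195551·13 = 33.377201
residual = y − ŷ = 36 − 33.377201 = 2.622799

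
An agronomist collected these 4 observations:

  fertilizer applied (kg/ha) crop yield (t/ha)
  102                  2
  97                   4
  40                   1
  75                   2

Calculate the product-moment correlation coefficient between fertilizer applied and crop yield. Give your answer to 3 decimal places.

0.709

n = 4, Σx = 314, Σy = 9, Σxy = 782, Σx² = 27038, Σy² = 25
Sxx = Σx² − (Σx)²/n = 27038 − 24649 = 2389
Sxy = Σxy − (Σx)(Σy)/n = 782 − 706.5 = 75.5
Syy = Σy² − (Σy)²/n = 25 − 20.25 = 4.75
r = Sxy/√(Sxx·Syy) = 75.5/√(11347.75) = 75.5/106.525818 = 0.708748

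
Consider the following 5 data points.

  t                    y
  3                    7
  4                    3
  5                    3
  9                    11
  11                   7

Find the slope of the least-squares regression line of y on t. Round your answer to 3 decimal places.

n = 5, Σx = 32, Σy = 31, Σxy = 224, Σx² = 252
Sxx = Σx² − (Σx)²/n = 252 − 204.8 = 47.2
Sxy = Σxy − (Σx)(Σy)/n = 224 − 198.4 = 25.6
b = Sxy/Sxx = 25.6/47.2 = 0.542373

0.542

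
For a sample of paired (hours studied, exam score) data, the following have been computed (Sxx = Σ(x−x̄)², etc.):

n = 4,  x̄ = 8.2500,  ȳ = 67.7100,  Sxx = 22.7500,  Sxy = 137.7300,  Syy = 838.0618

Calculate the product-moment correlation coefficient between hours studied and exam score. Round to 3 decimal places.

0.997

r = Sxy/√(Sxx·Syy) = 137.73/√(19065.90595) = 137.73/138.079347 = 0.997470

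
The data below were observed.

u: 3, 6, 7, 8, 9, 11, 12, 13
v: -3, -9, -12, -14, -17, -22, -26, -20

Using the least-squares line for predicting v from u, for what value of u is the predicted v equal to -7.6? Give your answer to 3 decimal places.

n = 8, Σx = 69, Σy = -123, Σxy = -1226, Σx² = 673
Sxx = Σx² − (Σx)²/n = 673 − 595.125 = 77.875
Sxy = Σxy − (Σx)(Σy)/n = -1226 − (-1060.875) = -165.125
b = Sxy/Sxx = -165.125/77.875 = -2.120385
a = ȳ − b·x̄ = -15.375 − (-2.120385)·8.625 = 2.913323
Set a + b·x = -7.6: x = (-7.6 − 2.913323) / (-2.120385) = 4.958213

4.958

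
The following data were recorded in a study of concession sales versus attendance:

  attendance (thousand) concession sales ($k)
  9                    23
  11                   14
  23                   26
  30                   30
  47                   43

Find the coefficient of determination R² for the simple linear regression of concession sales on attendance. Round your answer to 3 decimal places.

n = 5, Σx = 120, Σy = 136, Σxy = 3880, Σx² = 3840, Σy² = 4150
Sxx = Σx² − (Σx)²/n = 3840 − 2880 = 960
Sxy = Σxy − (Σx)(Σy)/n = 3880 − 3264 = 616
Syy = Σy² − (Σy)²/n = 4150 − 3699.2 = 450.8
R² = Sxy²/(Sxx·Syy) = (616)²/(960·450.8) = 0.876812

0.877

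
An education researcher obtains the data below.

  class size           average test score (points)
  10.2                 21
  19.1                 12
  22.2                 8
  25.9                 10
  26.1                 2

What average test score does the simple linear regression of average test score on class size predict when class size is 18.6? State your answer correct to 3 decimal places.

n = 5, Σx = 103.5, Σy = 53, Σxy = 932.2, Σx² = 2313.71
Sxx = Σx² − (Σx)²/n = 2313.71 − 2142.45 = 171.26
Sxy = Σxy − (Σx)(Σy)/n = 932.2 − 1097.1 = -164.9
b = Sxy/Sxx = -164.9/171.26 = -0.962863
a = ȳ − b·x̄ = 10.6 − (-0.962863)·20.7 = 30.531274
ŷ(18.6) = a + b·18.6 = 30.531274 + (-0.962863)·18.6 = 12.622013

12.622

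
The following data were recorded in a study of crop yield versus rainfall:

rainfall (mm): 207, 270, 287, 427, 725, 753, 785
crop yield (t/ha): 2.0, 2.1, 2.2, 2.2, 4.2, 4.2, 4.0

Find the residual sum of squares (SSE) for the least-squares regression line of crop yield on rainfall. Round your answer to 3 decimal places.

n = 7, Σx = 3454, Σy = 20.9, Σxy = 11899.4, Σx² = 2089306, Σy² = 69.37
Sxx = Σx² − (Σx)²/n = 2089306 − 1704302.285714 = 385003.714286
Sxy = Σxy − (Σx)(Σy)/n = 11899.4 − 10312.657143 = 1586.742857
Syy = Σy² − (Σy)²/n = 69.37 − 62.401429 = 6.968571
b = Sxy/Sxx = 1586.742857/385003.714286 = 0.004121
SSE = Syy − b·Sxy = 6.968571 − 0.004121·1586.742857 = 0.429017

0.429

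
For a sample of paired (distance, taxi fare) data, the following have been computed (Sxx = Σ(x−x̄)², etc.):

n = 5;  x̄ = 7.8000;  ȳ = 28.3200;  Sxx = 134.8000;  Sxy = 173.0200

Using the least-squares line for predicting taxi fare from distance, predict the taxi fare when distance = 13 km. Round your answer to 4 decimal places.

34.9944

b = Sxy/Sxx = 173.02/134.8 = 1.283531
a = ȳ − b·x̄ = 28.32 − 1.283531·7.8 = 18.308457
ŷ(13) = a + b·13 = 18.308457 + 1.283531·13 = 34.994362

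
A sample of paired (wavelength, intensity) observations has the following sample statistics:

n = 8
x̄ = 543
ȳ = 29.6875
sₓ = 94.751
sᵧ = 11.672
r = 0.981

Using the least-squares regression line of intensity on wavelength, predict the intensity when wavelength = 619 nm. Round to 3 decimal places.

b = r · sᵧ/sₓ = 0.981 · 11.672/94.751 = 0.120846
a = ȳ − b·x̄ = 29.6875 − 0.120846·543 = -35.931607
ŷ(619) = a + b·619 = -35.931607 + 0.120846·619 = 38.871758

38.872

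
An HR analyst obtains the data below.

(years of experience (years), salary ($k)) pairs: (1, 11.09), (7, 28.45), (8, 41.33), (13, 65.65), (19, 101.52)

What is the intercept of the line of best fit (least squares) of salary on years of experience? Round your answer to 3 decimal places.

n = 5, Σx = 48, Σy = 248.04, Σxy = 3323.21, Σx² = 644
Sxx = Σx² − (Σx)²/n = 644 − 460.8 = 183.2
Sxy = Σxy − (Σx)(Σy)/n = 3323.21 − 2381.184 = 942.026
b = Sxy/Sxx = 942.026/183.2 = 5.142063
a = ȳ − b·x̄ = 49.608 − 5.142063·9.6 = 0.244192

0.244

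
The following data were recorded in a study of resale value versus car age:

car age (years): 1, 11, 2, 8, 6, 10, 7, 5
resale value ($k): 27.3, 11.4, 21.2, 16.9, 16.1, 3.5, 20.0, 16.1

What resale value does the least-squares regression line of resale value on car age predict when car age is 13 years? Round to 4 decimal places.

n = 8, Σx = 50, Σy = 132.5, Σxy = 682.4, Σx² = 400
Sxx = Σx² − (Σx)²/n = 400 − 312.5 = 87.5
Sxy = Σxy − (Σx)(Σy)/n = 682.4 − 828.125 = -145.725
b = Sxy/Sxx = -145.725/87.5 = -1.665429
a = ȳ − b·x̄ = 16.5625 − (-1.665429)·6.25 = 26.971429
ŷ(13) = a + b·13 = 26.971429 + (-1.665429)·13 = 5.320857

5.3209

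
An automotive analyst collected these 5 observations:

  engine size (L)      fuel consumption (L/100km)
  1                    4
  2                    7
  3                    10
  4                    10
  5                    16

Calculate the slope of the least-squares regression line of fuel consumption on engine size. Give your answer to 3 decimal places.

2.700

n = 5, Σx = 15, Σy = 47, Σxy = 168, Σx² = 55
Sxx = Σx² − (Σx)²/n = 55 − 45 = 10
Sxy = Σxy − (Σx)(Σy)/n = 168 − 141 = 27
b = Sxy/Sxx = 27/10 = 2.7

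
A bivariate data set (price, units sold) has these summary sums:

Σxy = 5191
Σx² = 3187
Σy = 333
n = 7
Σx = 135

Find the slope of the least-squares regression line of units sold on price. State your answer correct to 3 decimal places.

Sxx = Σx² − (Σx)²/n = 3187 − 2603.571429 = 583.428571
Sxy = Σxy − (Σx)(Σy)/n = 5191 − 6422.142857 = -1231.142857
b = Sxy/Sxx = -1231.142857/583.428571 = -2.110186

-2.110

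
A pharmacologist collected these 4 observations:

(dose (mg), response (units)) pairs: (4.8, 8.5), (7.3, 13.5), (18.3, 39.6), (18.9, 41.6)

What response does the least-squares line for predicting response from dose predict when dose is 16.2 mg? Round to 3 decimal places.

n = 4, Σx = 49.3, Σy = 103.2, Σxy = 1650.27, Σx² = 768.43
Sxx = Σx² − (Σx)²/n = 768.43 − 607.6225 = 160.8075
Sxy = Σxy − (Σx)(Σy)/n = 1650.27 − 1271.94 = 378.33
b = Sxy/Sxx = 378.33/160.8075 = 2.352689
a = ȳ − b·x̄ = 25.8 − 2.352689·12.325 = -3.196889
ŷ(16.2) = a + b·16.2 = -3.196889 + 2.352689·16.2 = 34.916669

34.917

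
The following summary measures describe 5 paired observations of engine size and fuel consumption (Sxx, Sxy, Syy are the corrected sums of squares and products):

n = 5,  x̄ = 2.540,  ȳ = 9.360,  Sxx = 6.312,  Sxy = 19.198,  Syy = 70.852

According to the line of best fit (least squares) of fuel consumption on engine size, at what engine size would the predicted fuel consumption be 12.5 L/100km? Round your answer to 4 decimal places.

b = Sxy/Sxx = 19.198/6.312 = 3.041508
a = ȳ − b·x̄ = 9.36 − 3.041508·2.54 = 1.634569
Set a + b·x = 12.5: x = (12.5 − 1.634569) / 3.041508 = 3.572383

3.5724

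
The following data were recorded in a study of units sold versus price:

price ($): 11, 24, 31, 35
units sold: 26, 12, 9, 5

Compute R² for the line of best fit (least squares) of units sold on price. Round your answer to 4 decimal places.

0.9764

n = 4, Σx = 101, Σy = 52, Σxy = 1028, Σx² = 2883, Σy² = 926
Sxx = Σx² − (Σx)²/n = 2883 − 2550.25 = 332.75
Sxy = Σxy − (Σx)(Σy)/n = 1028 − 1313 = -285
Syy = Σy² − (Σy)²/n = 926 − 676 = 250
R² = Sxy²/(Sxx·Syy) = (-285)²/(332.75·250) = 0.976409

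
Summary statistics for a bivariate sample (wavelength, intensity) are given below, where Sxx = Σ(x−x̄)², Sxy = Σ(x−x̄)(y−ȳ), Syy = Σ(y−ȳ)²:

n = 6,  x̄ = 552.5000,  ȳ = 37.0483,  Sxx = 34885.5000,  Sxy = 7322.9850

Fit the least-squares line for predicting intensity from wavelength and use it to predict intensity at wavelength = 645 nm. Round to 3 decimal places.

b = Sxy/Sxx = 7322.985/34885.5 = 0.209915
a = ȳ − b·x̄ = 37.0483 − 0.209915·552.5 = -78.929663
ŷ(645) = a + b·645 = -78.929663 + 0.209915·645 = 56.465425

56.465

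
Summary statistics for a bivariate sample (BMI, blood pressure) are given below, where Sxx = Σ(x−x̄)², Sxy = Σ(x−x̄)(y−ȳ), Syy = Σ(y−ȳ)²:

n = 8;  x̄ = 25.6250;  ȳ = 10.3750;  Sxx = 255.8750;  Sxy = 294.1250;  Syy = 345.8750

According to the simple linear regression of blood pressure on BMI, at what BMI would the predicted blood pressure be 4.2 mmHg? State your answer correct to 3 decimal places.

b = Sxy/Sxx = 294.125/255.875 = 1.149487
a = ȳ − b·x̄ = 10.375 − 1.149487·25.625 = -19.080606
Set a + b·x = 4.2: x = (4.2 − (-19.080606)) / 1.149487 = 20.253039

20.253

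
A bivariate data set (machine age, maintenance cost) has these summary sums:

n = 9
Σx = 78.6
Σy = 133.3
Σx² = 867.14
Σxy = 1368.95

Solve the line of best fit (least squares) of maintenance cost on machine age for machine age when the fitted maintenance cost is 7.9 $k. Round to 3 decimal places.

Sxx = Σx² − (Σx)²/n = 867.14 − 686.44 = 180.7
Sxy = Σxy − (Σx)(Σy)/n = 1368.95 − 1164.153333 = 204.796667
b = Sxy/Sxx = 204.796667/180.7 = 1.133352
a = ȳ − b·x̄ = 14.811111 − 1.133352·8.733333 = 4.913172
Set a + b·x = 7.9: x = (7.9 − 4.913172) / 1.133352 = 2.635393

2.635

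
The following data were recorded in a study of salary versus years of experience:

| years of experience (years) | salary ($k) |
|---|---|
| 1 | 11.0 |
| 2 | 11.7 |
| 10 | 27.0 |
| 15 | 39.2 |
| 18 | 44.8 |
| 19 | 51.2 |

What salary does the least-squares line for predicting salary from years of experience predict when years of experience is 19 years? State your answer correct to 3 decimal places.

48.381

n = 6, Σx = 65, Σy = 184.9, Σxy = 2671.6, Σx² = 1015
Sxx = Σx² − (Σx)²/n = 1015 − 704.166667 = 310.833333
Sxy = Σxy − (Σx)(Σy)/n = 2671.6 − 2003.083333 = 668.516667
b = Sxy/Sxx = 668.516667/310.833333 = 2.150724
a = ȳ − b·x̄ = 30.816667 − 2.150724·10.833333 = 7.517158
ŷ(19) = a + b·19 = 7.517158 + 2.150724·19 = 48.380912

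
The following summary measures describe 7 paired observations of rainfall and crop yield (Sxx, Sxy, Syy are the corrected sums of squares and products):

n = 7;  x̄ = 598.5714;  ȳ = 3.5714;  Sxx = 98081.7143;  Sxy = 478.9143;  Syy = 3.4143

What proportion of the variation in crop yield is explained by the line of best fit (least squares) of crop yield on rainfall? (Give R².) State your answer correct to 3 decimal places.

R² = Sxy²/(Sxx·Syy) = (478.9143)²/(98081.7143·3.4143) = 0.684898

0.685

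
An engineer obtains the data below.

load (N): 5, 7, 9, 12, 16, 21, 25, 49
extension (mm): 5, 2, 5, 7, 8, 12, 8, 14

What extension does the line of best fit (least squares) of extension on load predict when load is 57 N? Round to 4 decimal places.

n = 8, Σx = 144, Σy = 61, Σxy = 1434, Σx² = 4022
Sxx = Σx² − (Σx)²/n = 4022 − 2592 = 1430
Sxy = Σxy − (Σx)(Σy)/n = 1434 − 1098 = 336
b = Sxy/Sxx = 336/1430 = 0.234965
a = ȳ − b·x̄ = 7.625 − 0.234965·18 = 3.395629
ŷ(57) = a + b·57 = 3.395629 + 0.234965·57 = 16.788636

16.7886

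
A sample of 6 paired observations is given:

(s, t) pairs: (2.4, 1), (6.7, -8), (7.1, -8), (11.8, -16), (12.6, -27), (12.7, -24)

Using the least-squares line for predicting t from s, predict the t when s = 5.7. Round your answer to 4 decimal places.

-5.8477

n = 6, Σx = 53.3, Σy = -82, Σxy = -941.8, Σx² = 560.35
Sxx = Σx² − (Σx)²/n = 560.35 − 473.481667 = 86.868333
Sxy = Σxy − (Σx)(Σy)/n = -941.8 − (-728.433333) = -213.366667
b = Sxy/Sxx = -213.366667/86.868333 = -2.456208
a = ȳ − b·x̄ = -13.666667 − (-2.456208)·8.883333 = 8.152645
ŷ(5.7) = a + b·5.7 = 8.152645 + (-2.456208)·5.7 = -5.847739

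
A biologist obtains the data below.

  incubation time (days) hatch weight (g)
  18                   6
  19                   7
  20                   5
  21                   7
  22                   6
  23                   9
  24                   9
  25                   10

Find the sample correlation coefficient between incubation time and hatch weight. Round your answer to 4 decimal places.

0.8083

n = 8, Σx = 172, Σy = 59, Σxy = 1293, Σx² = 3740, Σy² = 457
Sxx = Σx² − (Σx)²/n = 3740 − 3698 = 42
Sxy = Σxy − (Σx)(Σy)/n = 1293 − 1268.5 = 24.5
Syy = Σy² − (Σy)²/n = 457 − 435.125 = 21.875
r = Sxy/√(Sxx·Syy) = 24.5/√(918.75) = 24.5/30.310889 = 0.808290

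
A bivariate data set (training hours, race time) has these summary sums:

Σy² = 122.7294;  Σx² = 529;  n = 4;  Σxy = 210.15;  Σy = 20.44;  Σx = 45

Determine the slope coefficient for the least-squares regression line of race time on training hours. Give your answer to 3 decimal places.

-0.870

Sxx = Σx² − (Σx)²/n = 529 − 506.25 = 22.75
Sxy = Σxy − (Σx)(Σy)/n = 210.15 − 229.95 = -19.8
b = Sxy/Sxx = -19.8/22.75 = -0.870330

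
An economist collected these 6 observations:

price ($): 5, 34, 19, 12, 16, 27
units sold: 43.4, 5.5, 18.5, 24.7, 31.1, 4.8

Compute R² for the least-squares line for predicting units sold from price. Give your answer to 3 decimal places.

0.876

n = 6, Σx = 113, Σy = 128, Σxy = 1679.1, Σx² = 2671, Σy² = 3856.4
Sxx = Σx² − (Σx)²/n = 2671 − 2128.166667 = 542.833333
Sxy = Σxy − (Σx)(Σy)/n = 1679.1 − 2410.666667 = -731.566667
Syy = Σy² − (Σy)²/n = 3856.4 − 2730.666667 = 1125.733333
R² = Sxy²/(Sxx·Syy) = (-731.566667)²/(542.833333·1125.733333) = 0.875802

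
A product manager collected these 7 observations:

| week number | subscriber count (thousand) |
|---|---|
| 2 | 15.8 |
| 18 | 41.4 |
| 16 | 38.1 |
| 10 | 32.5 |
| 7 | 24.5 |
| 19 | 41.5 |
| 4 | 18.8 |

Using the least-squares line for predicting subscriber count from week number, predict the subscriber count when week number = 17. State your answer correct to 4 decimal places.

39.8248

n = 7, Σx = 76, Σy = 212.6, Σxy = 2746.6, Σx² = 1110
Sxx = Σx² − (Σx)²/n = 1110 − 825.142857 = 284.857143
Sxy = Σxy − (Σx)(Σy)/n = 2746.6 − 2308.228571 = 438.371429
b = Sxy/Sxx = 438.371429/284.857143 = 1.538917
a = ȳ − b·x̄ = 30.371429 − 1.538917·10.857143 = 13.663190
ŷ(17) = a + b·17 = 13.663190 + 1.538917·17 = 39.824774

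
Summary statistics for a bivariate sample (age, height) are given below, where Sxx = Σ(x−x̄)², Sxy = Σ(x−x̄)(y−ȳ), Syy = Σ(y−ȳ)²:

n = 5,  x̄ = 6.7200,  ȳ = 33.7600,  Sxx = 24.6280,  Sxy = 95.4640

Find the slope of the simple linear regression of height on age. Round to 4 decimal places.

b = Sxy/Sxx = 95.464/24.628 = 3.876238

3.8762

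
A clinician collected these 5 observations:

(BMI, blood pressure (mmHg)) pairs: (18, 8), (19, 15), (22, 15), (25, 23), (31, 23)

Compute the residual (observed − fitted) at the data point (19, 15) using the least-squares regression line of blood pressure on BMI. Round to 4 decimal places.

2.3818

n = 5, Σx = 115, Σy = 84, Σxy = 2047, Σx² = 2755
Sxx = Σx² − (Σx)²/n = 2755 − 2645 = 110
Sxy = Σxy − (Σx)(Σy)/n = 2047 − 1932 = 115
b = Sxy/Sxx = 115/110 = 1.045455
a = ȳ − b·x̄ = 16.8 − 1.045455·23 = -7.245455
ŷ(19) = -7.245455 + 1.045455·19 = 12.618182
residual = y − ŷ = 15 − 12.618182 = 2.381818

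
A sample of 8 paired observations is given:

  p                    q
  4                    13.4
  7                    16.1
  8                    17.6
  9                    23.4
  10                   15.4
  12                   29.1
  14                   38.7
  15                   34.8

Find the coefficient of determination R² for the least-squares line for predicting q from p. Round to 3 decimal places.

0.812

n = 8, Σx = 79, Σy = 188.5, Σxy = 2084.7, Σx² = 875, Σy² = 5088.79
Sxx = Σx² − (Σx)²/n = 875 − 780.125 = 94.875
Sxy = Σxy − (Σx)(Σy)/n = 2084.7 − 1861.4375 = 223.2625
Syy = Σy² − (Σy)²/n = 5088.79 − 4441.53125 = 647.25875
R² = Sxy²/(Sxx·Syy) = (223.2625)²/(94.875·647.25875) = 0.811712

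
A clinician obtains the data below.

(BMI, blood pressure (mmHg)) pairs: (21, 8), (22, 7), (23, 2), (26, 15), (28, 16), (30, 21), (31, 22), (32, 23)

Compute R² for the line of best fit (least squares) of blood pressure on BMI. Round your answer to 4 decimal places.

n = 8, Σx = 213, Σy = 114, Σxy = 3254, Σx² = 5799, Σy² = 2052
Sxx = Σx² − (Σx)²/n = 5799 − 5671.125 = 127.875
Sxy = Σxy − (Σx)(Σy)/n = 3254 − 3035.25 = 218.75
Syy = Σy² − (Σy)²/n = 2052 − 1624.5 = 427.5
R² = Sxy²/(Sxx·Syy) = (218.75)²/(127.875·427.5) = 0.875335

0.8753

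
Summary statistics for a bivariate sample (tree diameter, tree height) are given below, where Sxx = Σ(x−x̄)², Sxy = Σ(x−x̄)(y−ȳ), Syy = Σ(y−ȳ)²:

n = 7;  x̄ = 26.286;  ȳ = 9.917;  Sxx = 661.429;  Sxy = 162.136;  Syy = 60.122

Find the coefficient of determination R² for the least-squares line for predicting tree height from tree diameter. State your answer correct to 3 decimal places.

R² = Sxy²/(Sxx·Syy) = (162.136)²/(661.429·60.122) = 0.661062

0.661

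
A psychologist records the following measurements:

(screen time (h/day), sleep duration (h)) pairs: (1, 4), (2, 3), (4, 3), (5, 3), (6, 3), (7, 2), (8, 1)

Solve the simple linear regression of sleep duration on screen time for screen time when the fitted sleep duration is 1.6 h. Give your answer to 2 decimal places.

n = 7, Σx = 33, Σy = 19, Σxy = 77, Σx² = 195
Sxx = Σx² − (Σx)²/n = 195 − 155.571429 = 39.428571
Sxy = Σxy − (Σx)(Σy)/n = 77 − 89.571429 = -12.571429
b = Sxy/Sxx = -12.571429/39.428571 = -0.318841
a = ȳ − b·x̄ = 2.714286 − (-0.318841)·4.714286 = 4.217391
Set a + b·x = 1.6: x = (1.6 − 4.217391) / (-0.318841) = 8.209091

8.21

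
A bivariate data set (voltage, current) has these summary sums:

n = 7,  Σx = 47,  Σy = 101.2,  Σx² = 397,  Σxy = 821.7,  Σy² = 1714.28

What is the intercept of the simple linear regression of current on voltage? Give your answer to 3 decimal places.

2.731

Sxx = Σx² − (Σx)²/n = 397 − 315.571429 = 81.428571
Sxy = Σxy − (Σx)(Σy)/n = 821.7 − 679.485714 = 142.214286
b = Sxy/Sxx = 142.214286/81.428571 = 1.746491
a = ȳ − b·x̄ = 14.457143 − 1.746491·6.714286 = 2.730702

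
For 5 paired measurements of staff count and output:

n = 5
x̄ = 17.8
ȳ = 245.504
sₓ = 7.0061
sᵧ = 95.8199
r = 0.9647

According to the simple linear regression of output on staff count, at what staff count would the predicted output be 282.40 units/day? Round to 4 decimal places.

20.5965

b = r · sᵧ/sₓ = 0.9647 · 95.8199/7.0061 = 13.193854
a = ȳ − b·x̄ = 245.504 − 13.193854·17.8 = 10.653406
Set a + b·x = 282.40: x = (282.40 − 10.653406) / 13.193854 = 20.596454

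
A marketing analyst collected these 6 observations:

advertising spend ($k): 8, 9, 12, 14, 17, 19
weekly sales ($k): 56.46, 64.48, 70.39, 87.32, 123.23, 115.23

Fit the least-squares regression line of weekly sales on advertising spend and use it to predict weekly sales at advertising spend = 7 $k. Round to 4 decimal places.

48.8062

n = 6, Σx = 79, Σy = 517.11, Σxy = 7383.44, Σx² = 1135
Sxx = Σx² − (Σx)²/n = 1135 − 1040.166667 = 94.833333
Sxy = Σxy − (Σx)(Σy)/n = 7383.44 − 6808.615 = 574.825
b = Sxy/Sxx = 574.825/94.833333 = 6.061424
a = ȳ − b·x̄ = 86.185 − 6.061424·13.166667 = 6.376257
ŷ(7) = a + b·7 = 6.376257 + 6.061424·7 = 48.806221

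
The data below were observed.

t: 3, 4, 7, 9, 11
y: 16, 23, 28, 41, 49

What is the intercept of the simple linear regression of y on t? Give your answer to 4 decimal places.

n = 5, Σx = 34, Σy = 157, Σxy = 1244, Σx² = 276
Sxx = Σx² − (Σx)²/n = 276 − 231.2 = 44.8
Sxy = Σxy − (Σx)(Σy)/n = 1244 − 1067.6 = 176.4
b = Sxy/Sxx = 176.4/44.8 = 3.9375
a = ȳ − b·x̄ = 31.4 − 3.9375·6.8 = 4.625

4.6250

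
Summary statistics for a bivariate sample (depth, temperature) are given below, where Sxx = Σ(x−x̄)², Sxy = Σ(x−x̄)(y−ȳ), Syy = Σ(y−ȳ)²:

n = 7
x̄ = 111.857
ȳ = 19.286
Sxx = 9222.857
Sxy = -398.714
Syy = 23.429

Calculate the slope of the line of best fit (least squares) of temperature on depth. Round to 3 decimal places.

-0.043

b = Sxy/Sxx = -398.714/9222.857 = -0.043231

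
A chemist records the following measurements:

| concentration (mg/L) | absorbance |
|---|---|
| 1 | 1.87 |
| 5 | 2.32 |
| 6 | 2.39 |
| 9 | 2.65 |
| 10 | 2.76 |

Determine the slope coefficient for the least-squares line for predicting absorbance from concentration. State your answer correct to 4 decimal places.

n = 5, Σx = 31, Σy = 11.99, Σxy = 79.26, Σx² = 243
Sxx = Σx² − (Σx)²/n = 243 − 192.2 = 50.8
Sxy = Σxy − (Σx)(Σy)/n = 79.26 − 74.338 = 4.922
b = Sxy/Sxx = 4.922/50.8 = 0.096890

0.0969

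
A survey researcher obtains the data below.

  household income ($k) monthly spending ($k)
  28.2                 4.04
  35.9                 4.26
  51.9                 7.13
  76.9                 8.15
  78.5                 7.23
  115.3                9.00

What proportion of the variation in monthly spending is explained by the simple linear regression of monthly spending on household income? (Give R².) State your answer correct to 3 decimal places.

n = 6, Σx = 386.7, Σy = 39.81, Σxy = 2868.899, Σx² = 30147.61, Σy² = 285.0015
Sxx = Σx² − (Σx)²/n = 30147.61 − 24922.815 = 5224.795
Sxy = Σxy − (Σx)(Σy)/n = 2868.899 − 2565.7545 = 303.1445
Syy = Σy² − (Σy)²/n = 285.0015 − 264.13935 = 20.86215
R² = Sxy²/(Sxx·Syy) = (303.1445)²/(5224.795·20.86215) = 0.843084

0.843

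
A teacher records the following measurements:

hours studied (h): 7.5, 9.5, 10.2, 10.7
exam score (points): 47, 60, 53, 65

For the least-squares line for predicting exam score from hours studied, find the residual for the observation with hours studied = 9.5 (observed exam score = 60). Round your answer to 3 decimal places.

n = 4, Σx = 37.9, Σy = 225, Σxy = 2158.6, Σx² = 365.03
Sxx = Σx² − (Σx)²/n = 365.03 − 359.1025 = 5.9275
Sxy = Σxy − (Σx)(Σy)/n = 2158.6 − 2131.875 = 26.725
b = Sxy/Sxx = 26.725/5.9275 = 4.508646
a = ȳ − b·x̄ = 56.25 − 4.508646·9.475 = 13.530578
ŷ(9.5) = 13.530578 + 4.508646·9.5 = 56.362716
residual = y − ŷ = 60 − 56.362716 = 3.637284

3.637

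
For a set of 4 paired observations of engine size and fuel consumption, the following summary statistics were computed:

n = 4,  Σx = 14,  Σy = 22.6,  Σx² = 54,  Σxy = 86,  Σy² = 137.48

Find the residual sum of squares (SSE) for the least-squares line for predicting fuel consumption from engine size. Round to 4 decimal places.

0.2680

Sxx = Σx² − (Σx)²/n = 54 − 49 = 5
Sxy = Σxy − (Σx)(Σy)/n = 86 − 79.1 = 6.9
Syy = Σy² − (Σy)²/n = 137.48 − 127.69 = 9.79
b = Sxy/Sxx = 6.9/5 = 1.38
SSE = Syy − b·Sxy = 9.79 − 1.38·6.9 = 0.268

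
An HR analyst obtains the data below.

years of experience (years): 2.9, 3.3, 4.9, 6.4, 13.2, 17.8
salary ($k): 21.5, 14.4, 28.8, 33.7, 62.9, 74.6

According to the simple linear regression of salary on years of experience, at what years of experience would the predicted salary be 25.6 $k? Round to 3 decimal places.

n = 6, Σx = 48.5, Σy = 235.9, Σxy = 2624.83, Σx² = 575.35
Sxx = Σx² − (Σx)²/n = 575.35 − 392.041667 = 183.308333
Sxy = Σxy − (Σx)(Σy)/n = 2624.83 − 1906.858333 = 717.971667
b = Sxy/Sxx = 717.971667/183.308333 = 3.916743
a = ȳ − b·x̄ = 39.316667 − 3.916743·8.083333 = 7.656326
Set a + b·x = 25.6: x = (25.6 − 7.656326) / 3.916743 = 4.581274

4.581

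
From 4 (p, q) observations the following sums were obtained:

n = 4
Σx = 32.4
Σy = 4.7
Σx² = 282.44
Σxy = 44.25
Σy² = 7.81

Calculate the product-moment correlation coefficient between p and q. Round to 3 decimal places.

0.914

Sxx = Σx² − (Σx)²/n = 282.44 − 262.44 = 20
Sxy = Σxy − (Σx)(Σy)/n = 44.25 − 38.07 = 6.18
Syy = Σy² − (Σy)²/n = 7.81 − 5.5225 = 2.2875
r = Sxy/√(Sxx·Syy) = 6.18/√(45.75) = 6.18/6.763875 = 0.913677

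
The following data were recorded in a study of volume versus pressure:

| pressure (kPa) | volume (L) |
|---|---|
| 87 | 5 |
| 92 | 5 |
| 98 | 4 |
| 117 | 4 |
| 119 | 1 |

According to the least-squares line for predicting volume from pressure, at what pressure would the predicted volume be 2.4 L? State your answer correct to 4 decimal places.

n = 5, Σx = 513, Σy = 19, Σxy = 1874, Σx² = 53487
Sxx = Σx² − (Σx)²/n = 53487 − 52633.8 = 853.2
Sxy = Σxy − (Σx)(Σy)/n = 1874 − 1949.4 = -75.4
b = Sxy/Sxx = -75.4/853.2 = -0.088373
a = ȳ − b·x̄ = 3.8 − (-0.088373)·102.6 = 12.867089
Set a + b·x = 2.4: x = (2.4 − 12.867089) / (-0.088373) = 118.441910

118.4419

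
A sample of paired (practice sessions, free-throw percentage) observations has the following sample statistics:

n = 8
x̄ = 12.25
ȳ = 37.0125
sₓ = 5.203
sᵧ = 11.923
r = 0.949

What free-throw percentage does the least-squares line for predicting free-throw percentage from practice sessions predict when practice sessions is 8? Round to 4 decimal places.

b = r · sᵧ/sₓ = 0.949 · 11.923/5.203 = 2.174693
a = ȳ − b·x̄ = 37.0125 − 2.174693·12.25 = 10.372512
ŷ(8) = a + b·8 = 10.372512 + 2.174693·8 = 27.770055

27.7701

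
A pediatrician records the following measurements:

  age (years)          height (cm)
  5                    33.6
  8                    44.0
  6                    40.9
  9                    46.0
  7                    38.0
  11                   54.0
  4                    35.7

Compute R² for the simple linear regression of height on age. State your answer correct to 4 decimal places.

0.8908

n = 7, Σx = 50, Σy = 292.2, Σxy = 2182.2, Σx² = 392, Σy² = 12488.26
Sxx = Σx² − (Σx)²/n = 392 − 357.142857 = 34.857143
Sxy = Σxy − (Σx)(Σy)/n = 2182.2 − 2087.142857 = 95.057143
Syy = Σy² − (Σy)²/n = 12488.26 − 12197.262857 = 290.997143
R² = Sxy²/(Sxx·Syy) = (95.057143)²/(34.857143·290.997143) = 0.890818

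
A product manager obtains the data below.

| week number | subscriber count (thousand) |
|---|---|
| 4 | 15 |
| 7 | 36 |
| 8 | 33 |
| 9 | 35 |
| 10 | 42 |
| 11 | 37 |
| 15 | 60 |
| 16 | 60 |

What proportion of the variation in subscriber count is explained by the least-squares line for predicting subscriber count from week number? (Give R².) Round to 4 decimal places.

n = 8, Σx = 80, Σy = 318, Σxy = 3578, Σx² = 912, Σy² = 14168
Sxx = Σx² − (Σx)²/n = 912 − 800 = 112
Sxy = Σxy − (Σx)(Σy)/n = 3578 − 3180 = 398
Syy = Σy² − (Σy)²/n = 14168 − 12640.5 = 1527.5
R² = Sxy²/(Sxx·Syy) = (398)²/(112·1527.5) = 0.925906

0.9259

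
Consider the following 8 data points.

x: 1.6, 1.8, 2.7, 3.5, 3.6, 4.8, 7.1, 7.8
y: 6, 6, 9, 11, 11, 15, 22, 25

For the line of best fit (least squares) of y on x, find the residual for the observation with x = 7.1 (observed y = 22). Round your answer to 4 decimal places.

-0.2735

n = 8, Σx = 32.9, Σy = 105, Σxy = 546, Σx² = 172.59
Sxx = Σx² − (Σx)²/n = 172.59 − 135.30125 = 37.28875
Sxy = Σxy − (Σx)(Σy)/n = 546 − 431.8125 = 114.1875
b = Sxy/Sxx = 114.1875/37.28875 = 3.062251
a = ȳ − b·x̄ = 13.125 − 3.062251·4.1125 = 0.531494
ŷ(7.1) = 0.531494 + 3.062251·7.1 = 22.273474
residual = y − ŷ = 22 − 22.273474 = -0.273474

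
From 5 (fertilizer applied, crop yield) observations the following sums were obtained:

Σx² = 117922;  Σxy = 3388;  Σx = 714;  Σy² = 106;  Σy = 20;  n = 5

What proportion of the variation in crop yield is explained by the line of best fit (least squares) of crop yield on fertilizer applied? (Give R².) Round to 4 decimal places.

Sxx = Σx² − (Σx)²/n = 117922 − 101959.2 = 15962.8
Sxy = Σxy − (Σx)(Σy)/n = 3388 − 2856 = 532
Syy = Σy² − (Σy)²/n = 106 − 80 = 26
R² = Sxy²/(Sxx·Syy) = (532)²/(15962.8·26) = 0.681932

0.6819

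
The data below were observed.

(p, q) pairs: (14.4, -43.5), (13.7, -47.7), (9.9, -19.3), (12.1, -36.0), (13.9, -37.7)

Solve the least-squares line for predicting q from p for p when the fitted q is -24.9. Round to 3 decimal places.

n = 5, Σx = 64, Σy = -184.2, Σxy = -2430.59, Σx² = 832.68
Sxx = Σx² − (Σx)²/n = 832.68 − 819.2 = 13.48
Sxy = Σxy − (Σx)(Σy)/n = -2430.59 − (-2357.76) = -72.83
b = Sxy/Sxx = -72.83/13.48 = -5.402819
a = ȳ − b·x̄ = -36.84 − (-5.402819)·12.8 = 32.316083
Set a + b·x = -24.9: x = (-24.9 − 32.316083) / (-5.402819) = 10.590043

10.590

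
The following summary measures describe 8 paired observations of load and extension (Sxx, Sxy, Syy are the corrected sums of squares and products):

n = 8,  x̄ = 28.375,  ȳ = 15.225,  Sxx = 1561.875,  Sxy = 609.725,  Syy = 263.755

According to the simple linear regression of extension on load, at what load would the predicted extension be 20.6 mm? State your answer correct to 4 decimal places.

42.1436

b = Sxy/Sxx = 609.725/1561.875 = 0.390380
a = ȳ − b·x̄ = 15.225 − 0.390380·28.375 = 4.147963
Set a + b·x = 20.6: x = (20.6 − 4.147963) / 0.390380 = 42.143630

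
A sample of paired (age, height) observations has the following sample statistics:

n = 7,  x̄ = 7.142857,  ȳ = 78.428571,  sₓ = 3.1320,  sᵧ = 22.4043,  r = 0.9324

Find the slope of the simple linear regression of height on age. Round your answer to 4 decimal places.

6.6698

b = r · sᵧ/sₓ = 0.9324 · 22.4043/3.132 = 6.669786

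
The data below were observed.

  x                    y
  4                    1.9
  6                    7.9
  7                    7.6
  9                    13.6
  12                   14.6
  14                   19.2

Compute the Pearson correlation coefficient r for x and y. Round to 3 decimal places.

n = 6, Σx = 52, Σy = 64.8, Σxy = 674.6, Σx² = 522, Σy² = 890.54
Sxx = Σx² − (Σx)²/n = 522 − 450.666667 = 71.333333
Sxy = Σxy − (Σx)(Σy)/n = 674.6 − 561.6 = 113
Syy = Σy² − (Σy)²/n = 890.54 − 699.84 = 190.7
r = Sxy/√(Sxx·Syy) = 113/√(13603.266667) = 113/116.633043 = 0.968851

0.969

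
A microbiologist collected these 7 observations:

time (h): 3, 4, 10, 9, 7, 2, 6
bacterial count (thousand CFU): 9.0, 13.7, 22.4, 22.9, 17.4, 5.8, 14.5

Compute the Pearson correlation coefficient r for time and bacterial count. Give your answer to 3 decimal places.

n = 7, Σx = 41, Σy = 105.7, Σxy = 732.3, Σx² = 295, Σy² = 1841.51
Sxx = Σx² − (Σx)²/n = 295 − 240.142857 = 54.857143
Sxy = Σxy − (Σx)(Σy)/n = 732.3 − 619.1 = 113.2
Syy = Σy² − (Σy)²/n = 1841.51 − 1596.07 = 245.44
r = Sxy/√(Sxx·Syy) = 113.2/√(13464.137143) = 113.2/116.035069 = 0.975567

0.976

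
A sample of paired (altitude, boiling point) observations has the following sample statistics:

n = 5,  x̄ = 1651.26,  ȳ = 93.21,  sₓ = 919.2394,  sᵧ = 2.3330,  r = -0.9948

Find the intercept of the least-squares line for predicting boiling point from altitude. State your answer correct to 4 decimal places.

b = r · sᵧ/sₓ = -0.9948 · 2.333/919.2394 = -0.002525
a = ȳ − b·x̄ = 93.21 − (-0.002525)·1651.26 = 97.379052

97.3791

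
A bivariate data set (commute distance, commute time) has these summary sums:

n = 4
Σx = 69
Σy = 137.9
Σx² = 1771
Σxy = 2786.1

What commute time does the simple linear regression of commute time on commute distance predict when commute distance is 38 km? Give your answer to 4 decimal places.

Sxx = Σx² − (Σx)²/n = 1771 − 1190.25 = 580.75
Sxy = Σxy − (Σx)(Σy)/n = 2786.1 − 2378.775 = 407.325
b = Sxy/Sxx = 407.325/580.75 = 0.701378
a = ȳ − b·x̄ = 34.475 − 0.701378·17.25 = 22.376238
ŷ(38) = a + b·38 = 22.376238 + 0.701378·38 = 49.028584

49.0286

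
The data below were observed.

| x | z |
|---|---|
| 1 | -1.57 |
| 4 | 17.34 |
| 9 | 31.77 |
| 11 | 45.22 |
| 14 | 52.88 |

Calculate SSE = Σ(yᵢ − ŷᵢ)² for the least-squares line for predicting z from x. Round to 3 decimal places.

39.112

n = 5, Σx = 39, Σy = 145.64, Σxy = 1591.46, Σx² = 415, Σy² = 6153.6162
Sxx = Σx² − (Σx)²/n = 415 − 304.2 = 110.8
Sxy = Σxy − (Σx)(Σy)/n = 1591.46 − 1135.992 = 455.468
Syy = Σy² − (Σy)²/n = 6153.6162 − 4242.20192 = 1911.41428
b = Sxy/Sxx = 455.468/110.8 = 4.110722
SSE = Syy − b·Sxy = 1911.41428 − 4.110722·455.468 = 39.111942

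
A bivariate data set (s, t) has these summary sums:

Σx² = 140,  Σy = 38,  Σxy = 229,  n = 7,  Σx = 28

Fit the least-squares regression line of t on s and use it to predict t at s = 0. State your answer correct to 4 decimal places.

Sxx = Σx² − (Σx)²/n = 140 − 112 = 28
Sxy = Σxy − (Σx)(Σy)/n = 229 − 152 = 77
b = Sxy/Sxx = 77/28 = 2.75
a = ȳ − b·x̄ = 5.428571 − 2.75·4 = -5.571429
ŷ(0) = a + b·0 = -5.571429 + 2.75·0 = -5.571429

-5.5714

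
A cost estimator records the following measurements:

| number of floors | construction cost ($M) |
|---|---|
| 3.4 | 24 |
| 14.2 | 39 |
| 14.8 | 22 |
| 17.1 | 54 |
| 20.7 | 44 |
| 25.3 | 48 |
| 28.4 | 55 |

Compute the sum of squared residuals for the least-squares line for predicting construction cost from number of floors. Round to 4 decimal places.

438.9174

n = 7, Σx = 123.9, Σy = 286, Σxy = 5571.6, Σx² = 2599.79, Σy² = 12762
Sxx = Σx² − (Σx)²/n = 2599.79 − 2193.03 = 406.76
Sxy = Σxy − (Σx)(Σy)/n = 5571.6 − 5062.2 = 509.4
Syy = Σy² − (Σy)²/n = 12762 − 11685.142857 = 1076.857143
b = Sxy/Sxx = 509.4/406.76 = 1.252336
SSE = Syy − b·Sxy = 1076.857143 − 1.252336·509.4 = 438.917424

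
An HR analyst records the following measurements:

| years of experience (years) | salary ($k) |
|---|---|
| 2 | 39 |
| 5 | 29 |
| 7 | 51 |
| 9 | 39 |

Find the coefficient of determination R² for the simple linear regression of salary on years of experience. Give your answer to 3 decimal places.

n = 4, Σx = 23, Σy = 158, Σxy = 931, Σx² = 159, Σy² = 6484
Sxx = Σx² − (Σx)²/n = 159 − 132.25 = 26.75
Sxy = Σxy − (Σx)(Σy)/n = 931 − 908.5 = 22.5
Syy = Σy² − (Σy)²/n = 6484 − 6241 = 243
R² = Sxy²/(Sxx·Syy) = (22.5)²/(26.75·243) = 0.077882

0.078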